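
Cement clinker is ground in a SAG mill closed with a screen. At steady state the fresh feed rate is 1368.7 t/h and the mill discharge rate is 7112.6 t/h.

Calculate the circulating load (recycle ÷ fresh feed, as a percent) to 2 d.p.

CL = 419.66 %

M = F + R at steady state, so:
R = M − F = 7112.6 − 1368.7 = 5743.9 t/h
CL = 100·R/F = 100·5743.9/1368.7 = 419.66 %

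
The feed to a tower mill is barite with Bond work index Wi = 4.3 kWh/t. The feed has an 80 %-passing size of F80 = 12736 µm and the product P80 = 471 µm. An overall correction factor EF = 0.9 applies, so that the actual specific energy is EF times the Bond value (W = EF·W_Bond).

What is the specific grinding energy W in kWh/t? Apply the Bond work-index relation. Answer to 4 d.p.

W = 10 Wi (1/√P80 − 1/√F80)  [Bond]
1/√471 = 0.046078;  1/√12736 = 0.008861
W = 10·4.3·(0.046078 − 0.008861) = 1.6003 kWh/t
Apply correction: 1.6003 × 0.9 = 1.4403 kWh/t

W = 1.4403 kWh/t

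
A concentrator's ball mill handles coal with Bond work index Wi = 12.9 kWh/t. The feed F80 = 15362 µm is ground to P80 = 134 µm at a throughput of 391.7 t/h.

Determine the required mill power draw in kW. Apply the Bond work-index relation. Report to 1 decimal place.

P = 3957.4 kW

Bond:  W = 10 Wi (1/√P − 1/√F)
W = 10·12.9·(1/√134 − 1/√15362) = 10·12.9·(0.078319) = 10.1031 kWh/t
Power = W × throughput = 10.1031 kWh/t × 391.7 t/h = 3957.4 kW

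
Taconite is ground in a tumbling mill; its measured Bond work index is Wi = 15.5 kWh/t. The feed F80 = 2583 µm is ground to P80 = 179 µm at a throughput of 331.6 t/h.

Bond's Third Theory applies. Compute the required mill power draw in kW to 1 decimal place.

W_Bond = 10·Wi·(1/√P₈₀ − 1/√F₈₀)
W = 10·15.5·(1/√179 − 1/√2583) = 10·15.5·(0.055067) = 8.5355 kWh/t
Power = W × throughput = 8.5355 kWh/t × 331.6 t/h = 2830.4 kW

P = 2830.4 kW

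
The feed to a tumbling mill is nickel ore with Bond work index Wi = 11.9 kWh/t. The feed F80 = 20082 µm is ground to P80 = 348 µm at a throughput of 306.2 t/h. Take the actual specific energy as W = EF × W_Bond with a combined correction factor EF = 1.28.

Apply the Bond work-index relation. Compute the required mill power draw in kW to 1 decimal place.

W = 10 Wi (1/√P80 − 1/√F80)  [Bond]
W = 10·11.9·(1/√348 − 1/√20082) = 10·11.9·(0.046549) = 5.5393 kWh/t
Corrected W = EF·W_Bond = 1.28·5.5393 = 7.0903 kWh/t
Power = W × throughput = 7.0903 kWh/t × 306.2 t/h = 2171.1 kW

P = 2171.1 kW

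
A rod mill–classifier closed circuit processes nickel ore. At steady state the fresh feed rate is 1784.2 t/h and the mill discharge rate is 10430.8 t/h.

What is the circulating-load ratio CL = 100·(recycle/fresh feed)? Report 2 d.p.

Discharge = new feed + return, hence
R = M − F = 10430.8 − 1784.2 = 8646.6 t/h
CL = 100·R/F = 100·8646.6/1784.2 = 484.62 %

CL = 484.62 %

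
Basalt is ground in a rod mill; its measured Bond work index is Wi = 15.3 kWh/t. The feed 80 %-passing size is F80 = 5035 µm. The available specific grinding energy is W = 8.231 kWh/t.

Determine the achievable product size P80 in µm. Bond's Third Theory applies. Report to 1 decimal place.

Bond: W = 10·Wi·(1/√P80 − 1/√F80)
P80^(−½) = W/(10 Wi) + F80^(−½)
  = 8.2310/(10·15.3) + 1/√5035 = 0.053797 + 0.014093 = 0.067890
P80 = (1/0.067890)² = 14.7296² = 216.96 µm

P80 = 217.0 µm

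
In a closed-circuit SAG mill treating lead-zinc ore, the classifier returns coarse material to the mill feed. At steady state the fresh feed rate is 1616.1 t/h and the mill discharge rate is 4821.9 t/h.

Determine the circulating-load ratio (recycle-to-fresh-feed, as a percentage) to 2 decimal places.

Mill node: discharge = fresh + recycle.
R = M − F = 4821.9 − 1616.1 = 3205.8 t/h
CL = 100·R/F = 100·3205.8/1616.1 = 198.37 %

CL = 198.37 %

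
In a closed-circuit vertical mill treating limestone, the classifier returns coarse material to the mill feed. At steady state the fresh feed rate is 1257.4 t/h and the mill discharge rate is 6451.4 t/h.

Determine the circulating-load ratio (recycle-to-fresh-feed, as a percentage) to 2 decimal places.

CL = 413.07 %

Steady state: M = F + R.
R = M − F = 6451.4 − 1257.4 = 5194.0 t/h
CL = 100·R/F = 100·5194.0/1257.4 = 413.07 %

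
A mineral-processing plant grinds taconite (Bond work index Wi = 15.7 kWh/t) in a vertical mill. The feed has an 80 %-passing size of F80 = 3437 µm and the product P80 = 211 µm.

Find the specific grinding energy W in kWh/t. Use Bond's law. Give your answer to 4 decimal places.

W = 8.1303 kWh/t

Bond:  W = 10 Wi (1/√P − 1/√F)
1/√211 = 0.068843;  1/√3437 = 0.017057
W = 10·15.7·(0.068843 − 0.017057) = 8.1303 kWh/t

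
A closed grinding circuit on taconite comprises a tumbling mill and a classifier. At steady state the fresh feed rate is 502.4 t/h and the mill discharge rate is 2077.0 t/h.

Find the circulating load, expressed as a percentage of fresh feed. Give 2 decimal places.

CL = 313.42 %

Mill node: discharge = fresh + recycle.
R = M − F = 2077.0 − 502.4 = 1574.6 t/h
CL = 100·R/F = 100·1574.6/502.4 = 313.42 %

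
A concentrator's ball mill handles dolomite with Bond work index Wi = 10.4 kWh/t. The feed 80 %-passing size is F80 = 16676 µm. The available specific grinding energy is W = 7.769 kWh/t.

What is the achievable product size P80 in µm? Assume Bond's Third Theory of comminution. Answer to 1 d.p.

W = 10·Wi·(P80^(-½) − F80^(-½))
P80^(−½) = W/(10 Wi) + F80^(−½)
  = 7.7690/(10·10.4) + 1/√16676 = 0.074702 + 0.007744 = 0.082446
P80 = (1/0.082446)² = 12.1292² = 147.12 µm

P80 = 147.1 µm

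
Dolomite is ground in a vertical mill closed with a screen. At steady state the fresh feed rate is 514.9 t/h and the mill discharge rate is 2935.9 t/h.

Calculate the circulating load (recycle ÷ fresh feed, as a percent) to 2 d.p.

CL = 470.19 %

Mill node: discharge = fresh + recycle.
R = M − F = 2935.9 − 514.9 = 2421.0 t/h
CL = 100·R/F = 100·2421.0/514.9 = 470.19 %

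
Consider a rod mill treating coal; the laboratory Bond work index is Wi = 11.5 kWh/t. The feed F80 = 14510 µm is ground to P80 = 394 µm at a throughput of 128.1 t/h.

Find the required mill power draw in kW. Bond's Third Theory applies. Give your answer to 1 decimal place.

P = 619.9 kW

W = 10 Wi / √P80 − 10 Wi / √F80
W = 10·11.5·(1/√394 − 1/√14510) = 10·11.5·(0.042078) = 4.8389 kWh/t
Power = W × throughput = 4.8389 kWh/t × 128.1 t/h = 619.9 kW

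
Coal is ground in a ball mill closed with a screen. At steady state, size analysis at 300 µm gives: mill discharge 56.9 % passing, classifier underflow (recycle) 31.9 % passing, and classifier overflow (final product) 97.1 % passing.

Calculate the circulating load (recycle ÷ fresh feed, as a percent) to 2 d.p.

Balance %-passing 300 µm (r = R/F):
d + r·d = r·u + o → r(d−u) = o−d
r = (97.1 − 56.9)/(56.9 − 31.9) = 40.2/25.0 = 1.6080
CL = 100·r = 160.80 %

CL = 160.80 %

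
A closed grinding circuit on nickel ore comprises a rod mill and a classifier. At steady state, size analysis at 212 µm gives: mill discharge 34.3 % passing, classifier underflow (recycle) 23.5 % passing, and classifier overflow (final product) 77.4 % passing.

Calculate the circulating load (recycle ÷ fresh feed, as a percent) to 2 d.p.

Mass balance on the −212 µm fraction:
(1+r)d = ru + o → r = (o−d)/(d−u)
r = (77.4 − 34.3)/(34.3 − 23.5) = 43.1/10.8 = 3.9907
CL = 100·r = 399.07 %

CL = 399.07 %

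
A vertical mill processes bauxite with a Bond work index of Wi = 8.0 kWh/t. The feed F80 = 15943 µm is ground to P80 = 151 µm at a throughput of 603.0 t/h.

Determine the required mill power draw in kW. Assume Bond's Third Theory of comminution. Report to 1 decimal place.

P = 3543.7 kW

W = 10·Wi·(P80^(-½) − F80^(-½))
W = 10·8.0·(1/√151 − 1/√15943) = 10·8.0·(0.073459) = 5.8767 kWh/t
Mill draw = 5.8767 × 603.0 = 3543.7 kW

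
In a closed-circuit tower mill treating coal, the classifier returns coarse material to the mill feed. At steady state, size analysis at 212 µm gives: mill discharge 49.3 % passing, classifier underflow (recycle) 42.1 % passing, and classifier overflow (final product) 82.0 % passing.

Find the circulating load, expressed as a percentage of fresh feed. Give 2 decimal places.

CL = 454.17 %

Mass balance on the −212 µm fraction:
r = (o − d)/(d − u)
r = (82.0 − 49.3)/(49.3 − 42.1) = 32.7/7.2 = 4.5417
CL = 100·r = 454.17 %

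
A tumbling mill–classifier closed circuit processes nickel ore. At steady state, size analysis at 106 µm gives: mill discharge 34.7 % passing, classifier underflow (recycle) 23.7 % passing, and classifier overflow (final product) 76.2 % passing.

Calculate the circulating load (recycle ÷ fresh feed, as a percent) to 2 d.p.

Mass balance on the −106 µm fraction:
(1+r)d = ru + o → r = (o−d)/(d−u)
r = (76.2 − 34.7)/(34.7 − 23.7) = 41.5/11.0 = 3.7727
CL = 100·r = 377.27 %

CL = 377.27 %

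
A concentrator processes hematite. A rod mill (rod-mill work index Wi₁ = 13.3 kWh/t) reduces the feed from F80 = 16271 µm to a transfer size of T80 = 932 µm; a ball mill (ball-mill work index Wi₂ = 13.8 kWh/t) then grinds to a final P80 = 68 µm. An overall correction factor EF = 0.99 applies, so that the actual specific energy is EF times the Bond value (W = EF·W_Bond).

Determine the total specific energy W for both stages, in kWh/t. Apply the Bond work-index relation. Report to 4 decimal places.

W = 10 Wi (P80^-0.5 − F80^-0.5)
Stage 1 (16271→932 µm, Wi₁=13.3): W₁ = 10·13.3·(0.032756 − 0.007840) = 3.3139 kWh/t
Stage 2 (932→68 µm, Wi₂=13.8): W₂ = 10·13.8·(0.121268 − 0.032756) = 12.2146 kWh/t
W = W₁ + W₂ = 3.3139 + 12.2146 = 15.5285 kWh/t
With EF = 0.99: W = 15.5285·0.99 = 15.3732 kWh/t

W = 15.3732 kWh/t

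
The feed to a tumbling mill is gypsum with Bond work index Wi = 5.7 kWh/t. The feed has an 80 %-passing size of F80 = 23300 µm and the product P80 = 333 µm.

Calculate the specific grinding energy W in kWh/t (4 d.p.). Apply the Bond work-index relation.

W = 2.7502 kWh/t

Bond:  W = 10 Wi (1/√P − 1/√F)
1/√333 = 0.054800;  1/√23300 = 0.006551
W = 10·5.7·(0.054800 − 0.006551) = 2.7502 kWh/t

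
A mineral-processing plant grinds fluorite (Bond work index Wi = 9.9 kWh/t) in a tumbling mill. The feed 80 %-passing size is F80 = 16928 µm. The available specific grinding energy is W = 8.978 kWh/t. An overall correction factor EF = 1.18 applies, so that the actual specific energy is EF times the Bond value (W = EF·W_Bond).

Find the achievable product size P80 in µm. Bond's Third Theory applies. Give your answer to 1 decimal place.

Bond: W = 10·Wi·(1/√P80 − 1/√F80)
W_Bond = W / EF = 8.978 / 1.18 = 7.6085 kWh/t
⇒ 1/√P80 = W_Bond/(10·Wi) + 1/√F80
  = 7.6085/(10·9.9) + 1/√16928 = 0.076853 + 0.007686 = 0.084539
P80 = (1/0.084539)² = 11.8288² = 139.92 µm

P80 = 139.9 µm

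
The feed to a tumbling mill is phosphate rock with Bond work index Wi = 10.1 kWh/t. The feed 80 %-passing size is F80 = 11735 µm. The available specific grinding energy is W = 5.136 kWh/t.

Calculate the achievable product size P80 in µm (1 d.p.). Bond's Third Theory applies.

W = 10 Wi (P80^-0.5 − F80^-0.5)
P80^(−½) = W/(10 Wi) + F80^(−½)
  = 5.1360/(10·10.1) + 1/√11735 = 0.050851 + 0.009231 = 0.060083
P80 = (1/0.060083)² = 16.6437² = 277.01 µm

P80 = 277.0 µm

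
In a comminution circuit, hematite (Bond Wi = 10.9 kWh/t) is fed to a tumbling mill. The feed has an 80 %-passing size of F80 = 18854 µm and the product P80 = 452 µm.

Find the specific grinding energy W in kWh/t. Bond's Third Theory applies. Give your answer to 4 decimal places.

W = 10·Wi·[P80^(−½) − F80^(−½)]
1/√452 = 0.047036;  1/√18854 = 0.007283
W = 10·10.9·(0.047036 − 0.007283) = 4.3331 kWh/t

W = 4.3331 kWh/t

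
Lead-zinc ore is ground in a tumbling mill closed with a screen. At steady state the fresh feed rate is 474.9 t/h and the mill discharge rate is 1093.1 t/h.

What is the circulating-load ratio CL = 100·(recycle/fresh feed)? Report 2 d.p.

M = F + R at steady state, so:
R = M − F = 1093.1 − 474.9 = 618.2 t/h
CL = 100·R/F = 100·618.2/474.9 = 130.17 %

CL = 130.17 %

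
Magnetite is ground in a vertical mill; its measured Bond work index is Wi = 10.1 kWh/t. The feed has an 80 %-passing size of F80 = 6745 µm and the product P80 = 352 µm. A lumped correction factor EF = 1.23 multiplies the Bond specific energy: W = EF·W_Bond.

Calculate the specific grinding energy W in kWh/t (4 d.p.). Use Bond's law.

W = 5.1088 kWh/t

W = 10·Wi·(P80^(-½) − F80^(-½))
1/√352 = 0.053300;  1/√6745 = 0.012176
W = 10·10.1·(0.053300 − 0.012176) = 4.1535 kWh/t
Corrected W = EF·W_Bond = 1.23·4.1535 = 5.1088 kWh/t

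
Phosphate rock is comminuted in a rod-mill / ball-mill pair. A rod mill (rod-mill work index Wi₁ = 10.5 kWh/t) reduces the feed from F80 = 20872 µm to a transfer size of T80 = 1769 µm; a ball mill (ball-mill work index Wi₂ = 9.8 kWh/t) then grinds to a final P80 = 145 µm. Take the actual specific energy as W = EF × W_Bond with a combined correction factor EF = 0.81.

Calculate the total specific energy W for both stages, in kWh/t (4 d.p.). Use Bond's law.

W = 6.1383 kWh/t

W = 10 Wi (P80^-0.5 − F80^-0.5)
Stage 1 (20872→1769 µm, Wi₁=10.5): W₁ = 10·10.5·(0.023776 − 0.006922) = 1.7697 kWh/t
Stage 2 (1769→145 µm, Wi₂=9.8): W₂ = 10·9.8·(0.083045 − 0.023776) = 5.8084 kWh/t
W = W₁ + W₂ = 1.7697 + 5.8084 = 7.5781 kWh/t
With EF = 0.81: W = 7.5781·0.81 = 6.1383 kWh/t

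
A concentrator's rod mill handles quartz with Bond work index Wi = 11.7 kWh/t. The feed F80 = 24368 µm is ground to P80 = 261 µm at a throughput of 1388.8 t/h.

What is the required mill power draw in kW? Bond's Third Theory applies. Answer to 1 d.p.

P = 9016.9 kW

Bond:  W = 10 Wi (1/√P − 1/√F)
W = 10·11.7·(1/√261 − 1/√24368) = 10·11.7·(0.055492) = 6.4926 kWh/t
Mill draw = 6.4926 × 1388.8 = 9016.9 kW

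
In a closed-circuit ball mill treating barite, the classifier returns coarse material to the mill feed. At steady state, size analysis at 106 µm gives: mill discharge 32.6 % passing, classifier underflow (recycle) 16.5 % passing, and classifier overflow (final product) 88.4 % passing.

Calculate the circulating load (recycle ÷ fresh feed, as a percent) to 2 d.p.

Let r = R/F. Size balance at 106 µm:
(1+r)d = ru + o → r = (o−d)/(d−u)
r = (88.4 − 32.6)/(32.6 − 16.5) = 55.8/16.1 = 3.4658
CL = 100·r = 346.58 %

CL = 346.58 %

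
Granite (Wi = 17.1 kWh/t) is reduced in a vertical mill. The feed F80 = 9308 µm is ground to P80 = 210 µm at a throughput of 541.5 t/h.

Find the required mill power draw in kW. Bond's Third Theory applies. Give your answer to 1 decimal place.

W = 10 Wi / √P80 − 10 Wi / √F80
W = 10·17.1·(1/√210 − 1/√9308) = 10·17.1·(0.058641) = 10.0277 kWh/t
Power = W × throughput = 10.0277 kWh/t × 541.5 t/h = 5430.0 kW

P = 5430.0 kW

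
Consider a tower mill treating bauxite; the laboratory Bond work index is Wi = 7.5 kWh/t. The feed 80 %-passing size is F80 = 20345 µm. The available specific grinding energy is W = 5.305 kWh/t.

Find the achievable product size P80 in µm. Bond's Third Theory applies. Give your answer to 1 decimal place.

W = 10 Wi / √P80 − 10 Wi / √F80
P80^(−½) = W/(10 Wi) + F80^(−½)
  = 5.3050/(10·7.5) + 1/√20345 = 0.070733 + 0.007011 = 0.077744
P80 = (1/0.077744)² = 12.8627² = 165.45 µm

P80 = 165.4 µm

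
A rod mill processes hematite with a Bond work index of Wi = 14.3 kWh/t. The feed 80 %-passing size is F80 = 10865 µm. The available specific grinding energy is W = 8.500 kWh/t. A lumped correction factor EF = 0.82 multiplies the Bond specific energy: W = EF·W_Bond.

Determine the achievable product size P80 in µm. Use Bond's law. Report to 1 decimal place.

P80 = 148.4 µm

W = 10 Wi / √P80 − 10 Wi / √F80
W_Bond = W / EF = 8.500 / 0.82 = 10.3659 kWh/t
P80^-0.5 = F80^-0.5 + W_Bond/(10 Wi)
  = 10.3659/(10·14.3) + 1/√10865 = 0.072488 + 0.009594 = 0.082082
P80 = (1/0.082082)² = 12.1829² = 148.42 µm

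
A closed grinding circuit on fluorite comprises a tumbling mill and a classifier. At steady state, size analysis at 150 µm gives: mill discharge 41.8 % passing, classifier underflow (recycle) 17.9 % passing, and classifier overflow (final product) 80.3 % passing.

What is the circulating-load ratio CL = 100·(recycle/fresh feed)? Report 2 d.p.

Classifier node, passing 150 µm:
r = (o − d)/(d − u)
r = (80.3 − 41.8)/(41.8 − 17.9) = 38.5/23.9 = 1.6109
CL = 100·r = 161.09 %

CL = 161.09 %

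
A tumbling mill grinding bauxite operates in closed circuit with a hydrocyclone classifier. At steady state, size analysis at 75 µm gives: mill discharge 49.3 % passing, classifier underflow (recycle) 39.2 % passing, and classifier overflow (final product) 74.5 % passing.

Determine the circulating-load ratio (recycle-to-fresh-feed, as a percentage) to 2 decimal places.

CL = 249.50 %

Two-product formula at 75 µm:
(1+r)d = ru + o → r = (o−d)/(d−u)
r = (74.5 − 49.3)/(49.3 − 39.2) = 25.2/10.1 = 2.4950
CL = 100·r = 249.50 %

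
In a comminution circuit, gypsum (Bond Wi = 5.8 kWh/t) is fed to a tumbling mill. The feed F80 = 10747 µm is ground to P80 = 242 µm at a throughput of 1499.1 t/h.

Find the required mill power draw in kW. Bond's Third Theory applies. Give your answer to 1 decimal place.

Bond:  W = 10 Wi (1/√P − 1/√F)
W = 10·5.8·(1/√242 − 1/√10747) = 10·5.8·(0.054636) = 3.1689 kWh/t
Power = W × throughput = 3.1689 kWh/t × 1499.1 t/h = 4750.5 kW

P = 4750.5 kW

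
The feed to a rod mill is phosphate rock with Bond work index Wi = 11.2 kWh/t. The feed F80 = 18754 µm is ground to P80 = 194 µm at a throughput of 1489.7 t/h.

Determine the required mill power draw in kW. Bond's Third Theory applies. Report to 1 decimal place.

P = 10760.5 kW

W_Bond = 10·Wi·(1/√P₈₀ − 1/√F₈₀)
W = 10·11.2·(1/√194 − 1/√18754) = 10·11.2·(0.064494) = 7.2233 kWh/t
P = W·T = 7.2233·1489.7 = 10760.5 kW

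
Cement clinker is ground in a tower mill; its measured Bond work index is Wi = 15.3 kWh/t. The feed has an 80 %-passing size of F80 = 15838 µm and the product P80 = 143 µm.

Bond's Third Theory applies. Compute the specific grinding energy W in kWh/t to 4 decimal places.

W = 11.5788 kWh/t

W = 10 Wi / √P80 − 10 Wi / √F80
1/√143 = 0.083624;  1/√15838 = 0.007946
W = 10·15.3·(0.083624 − 0.007946) = 11.5788 kWh/t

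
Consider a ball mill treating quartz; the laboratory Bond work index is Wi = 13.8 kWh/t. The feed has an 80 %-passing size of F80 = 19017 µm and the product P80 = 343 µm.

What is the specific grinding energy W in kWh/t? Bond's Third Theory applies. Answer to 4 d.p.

W = 6.4506 kWh/t

W = 10 Wi (1/√P80 − 1/√F80)  [Bond]
1/√343 = 0.053995;  1/√19017 = 0.007252
W = 10·13.8·(0.053995 − 0.007252) = 6.4506 kWh/t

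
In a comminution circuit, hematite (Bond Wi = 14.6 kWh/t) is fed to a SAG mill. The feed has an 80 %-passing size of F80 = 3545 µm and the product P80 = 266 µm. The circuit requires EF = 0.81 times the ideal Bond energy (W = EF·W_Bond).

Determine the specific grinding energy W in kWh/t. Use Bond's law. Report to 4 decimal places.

W = 5.2648 kWh/t

Bond:  W = 10 Wi (1/√P − 1/√F)
1/√266 = 0.061314;  1/√3545 = 0.016795
W = 10·14.6·(0.061314 − 0.016795) = 6.4997 kWh/t
Apply correction: 6.4997 × 0.81 = 5.2648 kWh/t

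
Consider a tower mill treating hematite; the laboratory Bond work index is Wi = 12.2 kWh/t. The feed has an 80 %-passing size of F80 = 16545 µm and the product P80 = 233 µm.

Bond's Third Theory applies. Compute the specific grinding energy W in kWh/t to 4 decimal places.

W = 10·Wi·(P80^(-½) − F80^(-½))
1/√233 = 0.065512;  1/√16545 = 0.007774
W = 10·12.2·(0.065512 − 0.007774) = 7.0440 kWh/t

W = 7.0440 kWh/t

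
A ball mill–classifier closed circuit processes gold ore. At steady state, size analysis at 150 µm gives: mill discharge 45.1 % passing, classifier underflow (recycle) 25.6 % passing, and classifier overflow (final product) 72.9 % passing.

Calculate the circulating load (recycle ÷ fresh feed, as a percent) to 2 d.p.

CL = 142.56 %

Mass balance on the −150 µm fraction:
d + r·d = r·u + o → r(d−u) = o−d
r = (72.9 − 45.1)/(45.1 − 25.6) = 27.8/19.5 = 1.4256
CL = 100·r = 142.56 %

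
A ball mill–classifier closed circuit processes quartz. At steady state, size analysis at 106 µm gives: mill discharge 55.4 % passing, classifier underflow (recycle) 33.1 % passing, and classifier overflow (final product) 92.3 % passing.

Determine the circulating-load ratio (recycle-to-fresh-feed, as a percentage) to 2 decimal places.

Two-product formula at 106 µm:
r = (o − d)/(d − u)
r = (92.3 − 55.4)/(55.4 − 33.1) = 36.9/22.3 = 1.6547
CL = 100·r = 165.47 %

CL = 165.47 %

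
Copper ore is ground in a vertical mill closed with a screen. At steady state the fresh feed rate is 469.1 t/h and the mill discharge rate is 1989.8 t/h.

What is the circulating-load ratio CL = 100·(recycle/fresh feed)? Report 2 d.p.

CL = 324.17 %

M = F + R at steady state, so:
R = M − F = 1989.8 − 469.1 = 1520.7 t/h
CL = 100·R/F = 100·1520.7/469.1 = 324.17 %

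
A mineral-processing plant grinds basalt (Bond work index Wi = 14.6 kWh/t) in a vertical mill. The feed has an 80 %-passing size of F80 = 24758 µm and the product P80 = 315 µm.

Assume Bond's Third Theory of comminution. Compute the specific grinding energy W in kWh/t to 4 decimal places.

W = 10·Wi·[P80^(−½) − F80^(−½)]
1/√315 = 0.056344;  1/√24758 = 0.006355
W = 10·14.6·(0.056344 − 0.006355) = 7.2983 kWh/t

W = 7.2983 kWh/t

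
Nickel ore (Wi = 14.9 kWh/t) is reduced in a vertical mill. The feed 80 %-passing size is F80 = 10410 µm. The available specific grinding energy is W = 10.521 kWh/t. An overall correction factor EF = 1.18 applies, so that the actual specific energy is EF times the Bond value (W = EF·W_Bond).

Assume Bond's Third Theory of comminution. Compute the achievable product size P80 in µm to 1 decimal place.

W = 10·Wi·[P80^(−½) − F80^(−½)]
W_Bond = W / EF = 10.521 / 1.18 = 8.9161 kWh/t
P80^(−½) = W_Bond/(10 Wi) + F80^(−½)
  = 8.9161/(10·14.9) + 1/√10410 = 0.059840 + 0.009801 = 0.069641
P80 = (1/0.069641)² = 14.3594² = 206.19 µm

P80 = 206.2 µm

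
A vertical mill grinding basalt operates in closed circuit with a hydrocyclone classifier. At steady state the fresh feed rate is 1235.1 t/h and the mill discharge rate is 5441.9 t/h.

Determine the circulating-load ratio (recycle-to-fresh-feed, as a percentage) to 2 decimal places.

Steady state: M = F + R.
R = M − F = 5441.9 − 1235.1 = 4206.8 t/h
CL = 100·R/F = 100·4206.8/1235.1 = 340.60 %

CL = 340.60 %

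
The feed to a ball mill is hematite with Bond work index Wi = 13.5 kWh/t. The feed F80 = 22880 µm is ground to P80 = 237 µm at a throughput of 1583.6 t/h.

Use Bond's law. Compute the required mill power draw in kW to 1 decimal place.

P = 12473.5 kW

Bond:  W = 10 Wi (1/√P − 1/√F)
W = 10·13.5·(1/√237 − 1/√22880) = 10·13.5·(0.058346) = 7.8767 kWh/t
P_mill = W·ṁ = 7.8767·1583.6 = 12473.5 kW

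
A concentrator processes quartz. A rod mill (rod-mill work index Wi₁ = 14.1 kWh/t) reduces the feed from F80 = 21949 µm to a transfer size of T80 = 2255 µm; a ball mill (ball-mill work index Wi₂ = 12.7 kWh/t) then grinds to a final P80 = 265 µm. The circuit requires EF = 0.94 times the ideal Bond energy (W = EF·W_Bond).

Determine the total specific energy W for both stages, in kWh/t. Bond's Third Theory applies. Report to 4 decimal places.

W = 6.7160 kWh/t

W = 10 Wi (P80^-0.5 − F80^-0.5)
Stage 1 (21949→2255 µm, Wi₁=14.1): W₁ = 10·14.1·(0.021058 − 0.006750) = 2.0175 kWh/t
Stage 2 (2255→265 µm, Wi₂=12.7): W₂ = 10·12.7·(0.061430 − 0.021058) = 5.1271 kWh/t
W = W₁ + W₂ = 2.0175 + 5.1271 = 7.1446 kWh/t
Apply correction: 7.1446 × 0.94 = 6.7160 kWh/t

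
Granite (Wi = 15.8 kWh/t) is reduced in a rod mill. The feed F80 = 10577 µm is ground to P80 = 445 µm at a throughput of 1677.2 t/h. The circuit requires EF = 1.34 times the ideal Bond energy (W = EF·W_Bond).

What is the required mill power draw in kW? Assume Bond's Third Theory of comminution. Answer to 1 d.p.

Bond: W = 10·Wi·(1/√P80 − 1/√F80)
W = 10·15.8·(1/√445 − 1/√10577) = 10·15.8·(0.037681) = 5.9536 kWh/t
With EF = 1.34: W = 5.9536·1.34 = 7.9778 kWh/t
P_mill = W·ṁ = 7.9778·1677.2 = 13380.4 kW

P = 13380.4 kW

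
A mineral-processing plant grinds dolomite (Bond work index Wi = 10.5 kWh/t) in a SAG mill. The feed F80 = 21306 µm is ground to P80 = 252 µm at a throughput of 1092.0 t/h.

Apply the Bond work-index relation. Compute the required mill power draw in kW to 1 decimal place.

W_Bond = 10·Wi·(1/√P₈₀ − 1/√F₈₀)
W = 10·10.5·(1/√252 − 1/√21306) = 10·10.5·(0.056143) = 5.8950 kWh/t
P_mill = W·ṁ = 5.8950·1092.0 = 6437.4 kW

P = 6437.4 kW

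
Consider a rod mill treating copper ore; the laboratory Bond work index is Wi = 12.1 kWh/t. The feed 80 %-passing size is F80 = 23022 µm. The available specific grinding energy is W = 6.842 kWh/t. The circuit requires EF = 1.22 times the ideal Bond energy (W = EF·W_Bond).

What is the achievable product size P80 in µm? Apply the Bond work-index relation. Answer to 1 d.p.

W = 10·Wi·(P80^(-½) − F80^(-½))
W_Bond = W / EF = 6.842 / 1.22 = 5.6082 kWh/t
P80^(−½) = W_Bond/(10 Wi) + F80^(−½)
  = 5.6082/(10·12.1) + 1/√23022 = 0.046349 + 0.006591 = 0.052939
P80 = (1/0.052939)² = 18.8895² = 356.81 µm

P80 = 356.8 µm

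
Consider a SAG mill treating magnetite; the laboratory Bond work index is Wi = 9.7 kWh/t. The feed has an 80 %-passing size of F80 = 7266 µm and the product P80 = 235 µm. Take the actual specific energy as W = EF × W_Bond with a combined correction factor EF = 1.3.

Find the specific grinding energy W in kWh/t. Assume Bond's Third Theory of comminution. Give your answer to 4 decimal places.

W = 6.7465 kWh/t

W = 10 Wi (1/√P80 − 1/√F80)  [Bond]
1/√235 = 0.065233;  1/√7266 = 0.011731
W = 10·9.7·(0.065233 − 0.011731) = 5.1896 kWh/t
Apply correction: 5.1896 × 1.3 = 6.7465 kWh/t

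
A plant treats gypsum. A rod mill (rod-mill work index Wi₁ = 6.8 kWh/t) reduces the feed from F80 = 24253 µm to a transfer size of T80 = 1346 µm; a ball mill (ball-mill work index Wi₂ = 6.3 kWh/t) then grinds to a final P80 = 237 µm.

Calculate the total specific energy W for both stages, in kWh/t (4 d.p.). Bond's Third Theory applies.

W = 3.7919 kWh/t

W = 10 Wi (1/√P80 − 1/√F80)  [Bond]
Stage 1 (24253→1346 µm, Wi₁=6.8): W₁ = 10·6.8·(0.027257 − 0.006421) = 1.4168 kWh/t
Stage 2 (1346→237 µm, Wi₂=6.3): W₂ = 10·6.3·(0.064957 − 0.027257) = 2.3751 kWh/t
W = W₁ + W₂ = 1.4168 + 2.3751 = 3.7919 kWh/t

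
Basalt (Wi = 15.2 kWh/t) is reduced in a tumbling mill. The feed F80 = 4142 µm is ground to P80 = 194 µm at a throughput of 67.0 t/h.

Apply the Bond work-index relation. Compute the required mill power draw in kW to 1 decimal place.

P = 572.9 kW

W = 10 Wi (P80^-0.5 − F80^-0.5)
W = 10·15.2·(1/√194 − 1/√4142) = 10·15.2·(0.056258) = 8.5512 kWh/t
Mill draw = 8.5512 × 67.0 = 572.9 kW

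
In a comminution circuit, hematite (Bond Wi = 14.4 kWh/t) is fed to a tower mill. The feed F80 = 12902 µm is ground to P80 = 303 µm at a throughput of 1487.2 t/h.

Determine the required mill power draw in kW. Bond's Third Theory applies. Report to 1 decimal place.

P = 10417.6 kW

W = 10·Wi·(P80^(-½) − F80^(-½))
W = 10·14.4·(1/√303 − 1/√12902) = 10·14.4·(0.048645) = 7.0048 kWh/t
Power = W × throughput = 7.0048 kWh/t × 1487.2 t/h = 10417.6 kW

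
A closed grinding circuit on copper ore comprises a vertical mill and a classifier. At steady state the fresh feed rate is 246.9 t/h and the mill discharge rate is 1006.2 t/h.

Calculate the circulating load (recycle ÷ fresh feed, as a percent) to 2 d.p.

CL = 307.53 %

M = F + R at steady state, so:
R = M − F = 1006.2 − 246.9 = 759.3 t/h
CL = 100·R/F = 100·759.3/246.9 = 307.53 %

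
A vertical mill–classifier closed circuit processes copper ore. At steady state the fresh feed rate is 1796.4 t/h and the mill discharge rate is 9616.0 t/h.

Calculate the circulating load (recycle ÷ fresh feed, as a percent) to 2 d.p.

CL = 435.29 %

M = F + R at steady state, so:
R = M − F = 9616.0 − 1796.4 = 7819.6 t/h
CL = 100·R/F = 100·7819.6/1796.4 = 435.29 %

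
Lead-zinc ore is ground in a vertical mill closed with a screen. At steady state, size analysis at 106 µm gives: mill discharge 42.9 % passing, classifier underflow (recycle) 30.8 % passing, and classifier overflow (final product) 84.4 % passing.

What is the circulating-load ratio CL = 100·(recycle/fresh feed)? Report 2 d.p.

Balance %-passing 106 µm (r = R/F):
d + r·d = r·u + o → r(d−u) = o−d
r = (84.4 − 42.9)/(42.9 − 30.8) = 41.5/12.1 = 3.4298
CL = 100·r = 342.98 %

CL = 342.98 %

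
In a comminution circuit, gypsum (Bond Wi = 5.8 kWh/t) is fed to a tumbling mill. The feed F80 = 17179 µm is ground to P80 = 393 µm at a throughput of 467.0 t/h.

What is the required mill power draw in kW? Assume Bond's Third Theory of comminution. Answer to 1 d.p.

W = 10·Wi·[P80^(−½) − F80^(−½)]
W = 10·5.8·(1/√393 − 1/√17179) = 10·5.8·(0.042814) = 2.4832 kWh/t
Mill draw = 2.4832 × 467.0 = 1159.7 kW

P = 1159.7 kW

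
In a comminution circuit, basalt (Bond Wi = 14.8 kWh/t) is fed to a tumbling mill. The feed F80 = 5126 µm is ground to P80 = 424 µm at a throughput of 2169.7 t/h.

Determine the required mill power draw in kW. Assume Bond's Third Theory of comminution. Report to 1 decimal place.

P = 11109.7 kW

Bond:  W = 10 Wi (1/√P − 1/√F)
W = 10·14.8·(1/√424 − 1/√5126) = 10·14.8·(0.034597) = 5.1204 kWh/t
Mill draw = 5.1204 × 2169.7 = 11109.7 kW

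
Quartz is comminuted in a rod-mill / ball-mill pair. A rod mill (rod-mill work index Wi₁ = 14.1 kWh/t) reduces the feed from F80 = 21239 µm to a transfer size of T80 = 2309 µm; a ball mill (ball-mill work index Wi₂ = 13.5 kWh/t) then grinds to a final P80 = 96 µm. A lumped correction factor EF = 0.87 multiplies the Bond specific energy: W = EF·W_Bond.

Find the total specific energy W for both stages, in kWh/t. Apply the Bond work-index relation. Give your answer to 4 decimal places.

W = 11.2541 kWh/t

W = 10·Wi·[P80^(−½) − F80^(−½)]
Stage 1 (21239→2309 µm, Wi₁=14.1): W₁ = 10·14.1·(0.020811 − 0.006862) = 1.9668 kWh/t
Stage 2 (2309→96 µm, Wi₂=13.5): W₂ = 10·13.5·(0.102062 − 0.020811) = 10.9689 kWh/t
W = W₁ + W₂ = 1.9668 + 10.9689 = 12.9357 kWh/t
With EF = 0.87: W = 12.9357·0.87 = 11.2541 kWh/t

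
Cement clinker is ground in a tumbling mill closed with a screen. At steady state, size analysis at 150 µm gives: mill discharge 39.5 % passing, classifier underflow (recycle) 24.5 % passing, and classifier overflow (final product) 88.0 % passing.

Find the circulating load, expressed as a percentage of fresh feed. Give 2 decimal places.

CL = 323.33 %

Two-product formula at 150 µm:
Fd + Rd = Ru + Fo ⇒ R/F = (o−d)/(d−u)
r = (88.0 − 39.5)/(39.5 − 24.5) = 48.5/15.0 = 3.2333
CL = 100·r = 323.33 %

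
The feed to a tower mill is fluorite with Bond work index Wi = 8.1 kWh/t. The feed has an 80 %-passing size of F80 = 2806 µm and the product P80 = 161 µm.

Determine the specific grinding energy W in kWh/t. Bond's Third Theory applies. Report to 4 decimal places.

W = 4.8546 kWh/t

W = 10 Wi / √P80 − 10 Wi / √F80
1/√161 = 0.078811;  1/√2806 = 0.018878
W = 10·8.1·(0.078811 − 0.018878) = 4.8546 kWh/t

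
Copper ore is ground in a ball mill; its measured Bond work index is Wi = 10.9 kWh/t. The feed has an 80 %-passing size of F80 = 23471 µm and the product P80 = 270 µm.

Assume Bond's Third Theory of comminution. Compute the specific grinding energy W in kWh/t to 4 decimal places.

W = 5.9221 kWh/t

Bond:  W = 10 Wi (1/√P − 1/√F)
1/√270 = 0.060858;  1/√23471 = 0.006527
W = 10·10.9·(0.060858 − 0.006527) = 5.9221 kWh/t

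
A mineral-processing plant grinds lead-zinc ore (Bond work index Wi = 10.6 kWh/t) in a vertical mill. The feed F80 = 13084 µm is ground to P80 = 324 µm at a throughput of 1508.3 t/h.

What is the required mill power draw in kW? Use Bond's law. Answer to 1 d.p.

W_Bond = 10·Wi·(1/√P₈₀ − 1/√F₈₀)
W = 10·10.6·(1/√324 − 1/√13084) = 10·10.6·(0.046813) = 4.9622 kWh/t
Power = W × throughput = 4.9622 kWh/t × 1508.3 t/h = 7484.5 kW

P = 7484.5 kW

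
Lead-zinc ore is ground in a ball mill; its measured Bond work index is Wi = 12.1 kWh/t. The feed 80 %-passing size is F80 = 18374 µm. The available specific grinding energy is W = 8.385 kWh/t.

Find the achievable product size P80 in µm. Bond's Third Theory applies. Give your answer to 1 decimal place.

W = 10 Wi (1/√P80 − 1/√F80)  [Bond]
P80^(−½) = W/(10 Wi) + F80^(−½)
  = 8.3850/(10·12.1) + 1/√18374 = 0.069298 + 0.007377 = 0.076675
P80 = (1/0.076675)² = 13.0421² = 170.10 µm

P80 = 170.1 µm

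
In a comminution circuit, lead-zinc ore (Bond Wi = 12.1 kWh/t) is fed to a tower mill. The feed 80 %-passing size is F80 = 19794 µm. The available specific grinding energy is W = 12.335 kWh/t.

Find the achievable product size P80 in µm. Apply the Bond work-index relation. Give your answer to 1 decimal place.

Bond: W = 10·Wi·(1/√P80 − 1/√F80)
P80^-0.5 = F80^-0.5 + W/(10 Wi)
  = 12.3350/(10·12.1) + 1/√19794 = 0.101942 + 0.007108 = 0.109050
P80 = (1/0.109050)² = 9.1701² = 84.09 µm

P80 = 84.1 µm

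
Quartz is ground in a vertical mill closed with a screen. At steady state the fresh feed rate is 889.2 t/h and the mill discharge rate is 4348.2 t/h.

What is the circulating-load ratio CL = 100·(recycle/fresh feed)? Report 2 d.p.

CL = 389.00 %

Steady state: M = F + R.
R = M − F = 4348.2 − 889.2 = 3459.0 t/h
CL = 100·R/F = 100·3459.0/889.2 = 389.00 %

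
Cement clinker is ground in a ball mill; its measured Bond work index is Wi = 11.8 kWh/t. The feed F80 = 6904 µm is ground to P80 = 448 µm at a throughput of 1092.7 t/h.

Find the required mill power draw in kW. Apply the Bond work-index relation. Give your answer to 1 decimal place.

W = 10 Wi / √P80 − 10 Wi / √F80
W = 10·11.8·(1/√448 − 1/√6904) = 10·11.8·(0.035210) = 4.1548 kWh/t
P_mill = W·ṁ = 4.1548·1092.7 = 4540.0 kW

P = 4540.0 kW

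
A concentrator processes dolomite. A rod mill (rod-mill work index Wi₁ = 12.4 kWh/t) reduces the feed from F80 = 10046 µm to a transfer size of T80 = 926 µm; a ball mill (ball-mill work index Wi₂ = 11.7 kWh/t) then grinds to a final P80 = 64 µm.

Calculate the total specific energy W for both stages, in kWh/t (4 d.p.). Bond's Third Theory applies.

W = 10·Wi·[P80^(−½) − F80^(−½)]
Stage 1 (10046→926 µm, Wi₁=12.4): W₁ = 10·12.4·(0.032862 − 0.009977) = 2.8377 kWh/t
Stage 2 (926→64 µm, Wi₂=11.7): W₂ = 10·11.7·(0.125000 − 0.032862) = 10.7801 kWh/t
W = W₁ + W₂ = 2.8377 + 10.7801 = 13.6179 kWh/t

W = 13.6179 kWh/t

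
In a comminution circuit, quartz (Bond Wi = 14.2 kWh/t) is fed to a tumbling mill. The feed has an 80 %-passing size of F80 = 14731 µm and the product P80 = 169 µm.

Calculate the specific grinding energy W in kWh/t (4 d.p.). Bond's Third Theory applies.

Bond:  W = 10 Wi (1/√P − 1/√F)
1/√169 = 0.076923;  1/√14731 = 0.008239
W = 10·14.2·(0.076923 − 0.008239) = 9.7531 kWh/t

W = 9.7531 kWh/t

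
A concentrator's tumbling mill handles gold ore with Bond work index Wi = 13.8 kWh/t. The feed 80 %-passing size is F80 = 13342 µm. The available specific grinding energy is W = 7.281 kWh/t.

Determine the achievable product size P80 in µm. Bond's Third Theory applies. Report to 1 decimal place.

P80 = 265.1 µm

W = 10 Wi (P80^-0.5 − F80^-0.5)
1/√P80 = 1/√F80 + W/(10·Wi)
  = 7.2810/(10·13.8) + 1/√13342 = 0.052761 + 0.008657 = 0.061418
P80 = (1/0.061418)² = 16.2818² = 265.10 µm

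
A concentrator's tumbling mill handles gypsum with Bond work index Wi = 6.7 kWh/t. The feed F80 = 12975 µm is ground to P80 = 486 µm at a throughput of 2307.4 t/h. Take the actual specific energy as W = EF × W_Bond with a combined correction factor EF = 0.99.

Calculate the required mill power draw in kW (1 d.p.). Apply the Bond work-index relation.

P = 5598.9 kW

Bond: W = 10·Wi·(1/√P80 − 1/√F80)
W = 10·6.7·(1/√486 − 1/√12975) = 10·6.7·(0.036582) = 2.4510 kWh/t
Apply correction: 2.4510 × 0.99 = 2.4265 kWh/t
Power = W × throughput = 2.4265 kWh/t × 2307.4 t/h = 5598.9 kW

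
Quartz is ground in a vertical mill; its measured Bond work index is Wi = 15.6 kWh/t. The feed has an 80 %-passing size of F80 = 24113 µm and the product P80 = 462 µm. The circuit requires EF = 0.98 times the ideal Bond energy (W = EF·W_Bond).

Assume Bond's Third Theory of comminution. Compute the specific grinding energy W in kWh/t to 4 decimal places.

W = 6.1281 kWh/t

W = 10·Wi·[P80^(−½) − F80^(−½)]
1/√462 = 0.046524;  1/√24113 = 0.006440
W = 10·15.6·(0.046524 − 0.006440) = 6.2532 kWh/t
W_actual = 0.98 × 6.2532 = 6.1281 kWh/t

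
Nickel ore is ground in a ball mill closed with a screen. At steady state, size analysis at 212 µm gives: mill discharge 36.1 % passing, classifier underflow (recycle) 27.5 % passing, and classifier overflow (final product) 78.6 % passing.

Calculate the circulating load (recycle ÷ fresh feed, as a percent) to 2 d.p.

Mass balance on the −212 µm fraction:
d + r·d = r·u + o → r(d−u) = o−d
r = (78.6 − 36.1)/(36.1 − 27.5) = 42.5/8.6 = 4.9419
CL = 100·r = 494.19 %

CL = 494.19 %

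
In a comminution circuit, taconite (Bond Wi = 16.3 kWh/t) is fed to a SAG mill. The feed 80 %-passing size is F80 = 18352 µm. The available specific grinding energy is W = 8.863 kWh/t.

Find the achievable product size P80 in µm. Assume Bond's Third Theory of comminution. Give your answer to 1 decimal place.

W = 10·Wi·(P80^(-½) − F80^(-½))
P80^(−½) = W/(10 Wi) + F80^(−½)
  = 8.8630/(10·16.3) + 1/√18352 = 0.054374 + 0.007382 = 0.061756
P80 = (1/0.061756)² = 16.1928² = 262.21 µm

P80 = 262.2 µm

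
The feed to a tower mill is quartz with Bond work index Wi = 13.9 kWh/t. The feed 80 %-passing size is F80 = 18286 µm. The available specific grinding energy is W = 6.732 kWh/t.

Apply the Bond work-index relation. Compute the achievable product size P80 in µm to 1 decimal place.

Bond: W = 10·Wi·(1/√P80 − 1/√F80)
⇒ 1/√P80 = W/(10·Wi) + 1/√F80
  = 6.7320/(10·13.9) + 1/√18286 = 0.048432 + 0.007395 = 0.055827
P80 = (1/0.055827)² = 17.9126² = 320.86 µm

P80 = 320.9 µm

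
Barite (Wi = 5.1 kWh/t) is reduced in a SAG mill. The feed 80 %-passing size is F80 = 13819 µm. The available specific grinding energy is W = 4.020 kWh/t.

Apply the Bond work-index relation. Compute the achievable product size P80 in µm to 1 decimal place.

Bond:  W = 10 Wi (1/√P − 1/√F)
⇒ 1/√P80 = W/(10·Wi) + 1/√F80
  = 4.0200/(10·5.1) + 1/√13819 = 0.078824 + 0.008507 = 0.087330
P80 = (1/0.087330)² = 11.4508² = 131.12 µm

P80 = 131.1 µm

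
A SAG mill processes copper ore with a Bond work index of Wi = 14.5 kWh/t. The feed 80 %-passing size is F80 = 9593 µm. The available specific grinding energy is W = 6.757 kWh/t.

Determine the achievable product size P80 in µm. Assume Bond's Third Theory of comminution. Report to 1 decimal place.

P80 = 309.8 µm

Bond:  W = 10 Wi (1/√P − 1/√F)
⇒ 1/√P80 = W/(10 Wi) + 1/√F80
  = 6.7570/(10·14.5) + 1/√9593 = 0.046600 + 0.010210 = 0.056810
P80 = (1/0.056810)² = 17.6026² = 309.85 µm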